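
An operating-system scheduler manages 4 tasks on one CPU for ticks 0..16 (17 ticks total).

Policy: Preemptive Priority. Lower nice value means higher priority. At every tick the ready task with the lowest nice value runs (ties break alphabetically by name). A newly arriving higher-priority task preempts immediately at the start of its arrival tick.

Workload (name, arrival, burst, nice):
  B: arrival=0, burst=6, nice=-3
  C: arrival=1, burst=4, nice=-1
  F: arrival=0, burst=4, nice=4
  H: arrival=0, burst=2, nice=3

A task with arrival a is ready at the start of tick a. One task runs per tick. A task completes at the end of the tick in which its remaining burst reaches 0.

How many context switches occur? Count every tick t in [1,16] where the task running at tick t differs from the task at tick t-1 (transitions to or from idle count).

context switches = 4

t=0: ready={B,F,H} → run B
t=1: ready={B,C,F,H} → run B
t=2: ready={B,C,F,H} → run B
t=3: ready={B,C,F,H} → run B
t=4: ready={B,C,F,H} → run B
t=5: ready={B,C,F,H} → run B
t=6: ready={C,F,H} → run C
t=7: ready={C,F,H} → run C
t=8: ready={C,F,H} → run C
t=9: ready={C,F,H} → run C
t=10: ready={F,H} → run H
t=11: ready={F,H} → run H
t=12: ready={F} → run F
t=13: ready={F} → run F
t=14: ready={F} → run F
t=15: ready={F} → run F
t=16: (idle)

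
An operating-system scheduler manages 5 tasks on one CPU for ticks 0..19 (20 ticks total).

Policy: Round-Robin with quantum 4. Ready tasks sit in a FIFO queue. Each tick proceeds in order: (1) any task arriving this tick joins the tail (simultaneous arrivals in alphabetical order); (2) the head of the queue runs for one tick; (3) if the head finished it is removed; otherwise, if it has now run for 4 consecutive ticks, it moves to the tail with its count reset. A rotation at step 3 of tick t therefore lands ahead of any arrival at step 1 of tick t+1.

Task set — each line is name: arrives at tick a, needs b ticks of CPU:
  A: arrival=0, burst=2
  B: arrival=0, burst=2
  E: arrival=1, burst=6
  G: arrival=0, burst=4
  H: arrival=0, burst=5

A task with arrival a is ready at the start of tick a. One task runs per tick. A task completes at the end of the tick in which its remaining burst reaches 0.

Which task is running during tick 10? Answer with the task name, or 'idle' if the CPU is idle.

t=0: queue=[A,B,G,H] q_used=0 → run A
t=1: queue=[A,B,G,H,E] q_used=1 → run A
t=2: queue=[B,G,H,E] q_used=0 → run B
t=3: queue=[B,G,H,E] q_used=1 → run B
t=4: queue=[G,H,E] q_used=0 → run G
t=5: queue=[G,H,E] q_used=1 → run G
t=6: queue=[G,H,E] q_used=2 → run G
t=7: queue=[G,H,E] q_used=3 → run G
t=8: queue=[H,E] q_used=0 → run H
t=9: queue=[H,E] q_used=1 → run H
t=10: queue=[H,E] q_used=2 → run H
t=11: queue=[H,E] q_used=3 → run H
t=12: queue=[E,H] q_used=0 → run E
t=13: queue=[E,H] q_used=1 → run E
t=14: queue=[E,H] q_used=2 → run E
t=15: queue=[E,H] q_used=3 → run E
t=16: queue=[H,E] q_used=0 → run H
t=17: queue=[E] q_used=0 → run E
t=18: queue=[E] q_used=1 → run E
t=19: (idle)

running at tick 10 = H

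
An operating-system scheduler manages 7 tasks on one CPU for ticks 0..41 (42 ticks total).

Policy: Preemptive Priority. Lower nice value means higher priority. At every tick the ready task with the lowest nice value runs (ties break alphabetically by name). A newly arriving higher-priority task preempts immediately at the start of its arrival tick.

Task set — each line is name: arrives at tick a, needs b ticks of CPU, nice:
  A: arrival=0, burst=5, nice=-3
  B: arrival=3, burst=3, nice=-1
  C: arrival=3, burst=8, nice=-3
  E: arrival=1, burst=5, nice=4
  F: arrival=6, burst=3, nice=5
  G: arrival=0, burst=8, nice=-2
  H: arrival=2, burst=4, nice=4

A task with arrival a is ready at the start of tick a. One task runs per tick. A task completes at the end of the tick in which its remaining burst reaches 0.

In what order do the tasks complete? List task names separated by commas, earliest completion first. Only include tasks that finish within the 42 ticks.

t=0: ready={A,G} → run A
t=1: ready={A,E,G} → run A
t=2: ready={A,E,G,H} → run A
t=3: ready={A,B,C,E,G,H} → run A
t=4: ready={A,B,C,E,G,H} → run A
t=5: ready={B,C,E,G,H} → run C
t=6: ready={B,C,E,F,G,H} → run C
t=7: ready={B,C,E,F,G,H} → run C
t=8: ready={B,C,E,F,G,H} → run C
t=9: ready={B,C,E,F,G,H} → run C
t=10: ready={B,C,E,F,G,H} → run C
t=11: ready={B,C,E,F,G,H} → run C
t=12: ready={B,C,E,F,G,H} → run C
t=13: ready={B,E,F,G,H} → run G
t=14: ready={B,E,F,G,H} → run G
t=15: ready={B,E,F,G,H} → run G
t=16: ready={B,E,F,G,H} → run G
t=17: ready={B,E,F,G,H} → run G
t=18: ready={B,E,F,G,H} → run G
t=19: ready={B,E,F,G,H} → run G
t=20: ready={B,E,F,G,H} → run G
t=21: ready={B,E,F,H} → run B
t=22: ready={B,E,F,H} → run B
t=23: ready={B,E,F,H} → run B
t=24: ready={E,F,H} → run E
t=25: ready={E,F,H} → run E
t=26: ready={E,F,H} → run E
t=27: ready={E,F,H} → run E
t=28: ready={E,F,H} → run E
t=29: ready={F,H} → run H
t=30: ready={F,H} → run H
t=31: ready={F,H} → run H
t=32: ready={F,H} → run H
t=33: ready={F} → run F
t=34: ready={F} → run F
t=35: ready={F} → run F
t=36: (idle)
t=37: (idle)
t=38: (idle)
t=39: (idle)
t=40: (idle)
t=41: (idle)

completion order = A, C, G, B, E, H, F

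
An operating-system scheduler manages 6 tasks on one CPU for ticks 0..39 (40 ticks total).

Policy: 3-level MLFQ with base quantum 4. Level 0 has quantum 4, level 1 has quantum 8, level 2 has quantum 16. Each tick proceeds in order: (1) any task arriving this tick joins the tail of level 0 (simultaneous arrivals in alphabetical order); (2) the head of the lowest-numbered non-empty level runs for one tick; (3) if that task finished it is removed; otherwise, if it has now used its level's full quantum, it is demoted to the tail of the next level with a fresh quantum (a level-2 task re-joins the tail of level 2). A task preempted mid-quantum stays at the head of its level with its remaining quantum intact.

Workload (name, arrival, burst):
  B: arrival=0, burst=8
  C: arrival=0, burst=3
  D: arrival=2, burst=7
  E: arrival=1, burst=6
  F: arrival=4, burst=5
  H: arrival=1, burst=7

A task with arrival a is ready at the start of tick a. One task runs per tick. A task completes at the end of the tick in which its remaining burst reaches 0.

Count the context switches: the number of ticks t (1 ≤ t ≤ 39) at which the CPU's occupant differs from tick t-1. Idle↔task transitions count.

context switches = 11

t=0: L0/L1/L2 = BC/-/- → run B
t=1: L0/L1/L2 = BCEH/-/- → run B
t=2: L0/L1/L2 = BCEHD/-/- → run B
t=3: L0/L1/L2 = BCEHD/-/- → run B
t=4: L0/L1/L2 = CEHDF/B/- → run C
t=5: L0/L1/L2 = CEHDF/B/- → run C
t=6: L0/L1/L2 = CEHDF/B/- → run C
t=7: L0/L1/L2 = EHDF/B/- → run E
t=8: L0/L1/L2 = EHDF/B/- → run E
t=9: L0/L1/L2 = EHDF/B/- → run E
t=10: L0/L1/L2 = EHDF/B/- → run E
t=11: L0/L1/L2 = HDF/BE/- → run H
t=12: L0/L1/L2 = HDF/BE/- → run H
t=13: L0/L1/L2 = HDF/BE/- → run H
t=14: L0/L1/L2 = HDF/BE/- → run H
t=15: L0/L1/L2 = DF/BEH/- → run D
t=16: L0/L1/L2 = DF/BEH/- → run D
t=17: L0/L1/L2 = DF/BEH/- → run D
t=18: L0/L1/L2 = DF/BEH/- → run D
t=19: L0/L1/L2 = F/BEHD/- → run F
t=20: L0/L1/L2 = F/BEHD/- → run F
t=21: L0/L1/L2 = F/BEHD/- → run F
t=22: L0/L1/L2 = F/BEHD/- → run F
t=23: L0/L1/L2 = -/BEHDF/- → run B
t=24: L0/L1/L2 = -/BEHDF/- → run B
t=25: L0/L1/L2 = -/BEHDF/- → run B
t=26: L0/L1/L2 = -/BEHDF/- → run B
t=27: L0/L1/L2 = -/EHDF/- → run E
t=28: L0/L1/L2 = -/EHDF/- → run E
t=29: L0/L1/L2 = -/HDF/- → run H
t=30: L0/L1/L2 = -/HDF/- → run H
t=31: L0/L1/L2 = -/HDF/- → run H
t=32: L0/L1/L2 = -/DF/- → run D
t=33: L0/L1/L2 = -/DF/- → run D
t=34: L0/L1/L2 = -/DF/- → run D
t=35: L0/L1/L2 = -/F/- → run F
t=36: (idle)
t=37: (idle)
t=38: (idle)
t=39: (idle)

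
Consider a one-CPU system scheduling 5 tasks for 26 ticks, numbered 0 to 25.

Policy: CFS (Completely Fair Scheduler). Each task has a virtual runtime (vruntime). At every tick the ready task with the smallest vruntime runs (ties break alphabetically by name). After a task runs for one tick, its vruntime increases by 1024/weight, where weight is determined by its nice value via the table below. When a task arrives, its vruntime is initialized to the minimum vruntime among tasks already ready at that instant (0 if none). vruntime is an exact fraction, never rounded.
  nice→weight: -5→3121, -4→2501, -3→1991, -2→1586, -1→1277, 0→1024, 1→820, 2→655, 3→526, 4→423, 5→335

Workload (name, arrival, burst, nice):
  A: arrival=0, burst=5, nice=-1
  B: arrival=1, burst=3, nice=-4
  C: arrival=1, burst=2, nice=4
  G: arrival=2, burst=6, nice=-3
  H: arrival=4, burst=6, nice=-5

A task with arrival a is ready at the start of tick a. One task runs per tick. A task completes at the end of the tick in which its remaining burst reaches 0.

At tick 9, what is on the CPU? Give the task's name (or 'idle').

t=0: vr[A=0] → run A
t=1: vr[A=1024/1277 B=1024/1277 C=1024/1277] → run A
t=2: vr[A=2048/1277 B=1024/1277 C=1024/1277 G=1024/1277] → run B
t=3: vr[A=2048/1277 B=3868672/3193777 C=1024/1277 G=1024/1277] → run C
t=4: vr[A=2048/1277 B=3868672/3193777 C=1740800/540171 G=1024/1277 H=1024/1277] → run G
t=5: vr[A=2048/1277 B=3868672/3193777 C=1740800/540171 G=3346432/2542507 H=1024/1277] → run H
t=6: vr[A=2048/1277 B=3868672/3193777 C=1740800/540171 G=3346432/2542507 H=4503552/3985517] → run H
t=7: vr[A=2048/1277 B=3868672/3193777 C=1740800/540171 G=3346432/2542507 H=5811200/3985517] → run B
t=8: vr[A=2048/1277 B=5176320/3193777 C=1740800/540171 G=3346432/2542507 H=5811200/3985517] → run G
t=9: vr[A=2048/1277 B=5176320/3193777 C=1740800/540171 G=4654080/2542507 H=5811200/3985517] → run H
t=10: vr[A=2048/1277 B=5176320/3193777 C=1740800/540171 G=4654080/2542507 H=7118848/3985517] → run A
t=11: vr[A=3072/1277 B=5176320/3193777 C=1740800/540171 G=4654080/2542507 H=7118848/3985517] → run B
t=12: vr[A=3072/1277 C=1740800/540171 G=4654080/2542507 H=7118848/3985517] → run H
t=13: vr[A=3072/1277 C=1740800/540171 G=4654080/2542507 H=8426496/3985517] → run G
t=14: vr[A=3072/1277 C=1740800/540171 G=5961728/2542507 H=8426496/3985517] → run H
t=15: vr[A=3072/1277 C=1740800/540171 G=5961728/2542507 H=9734144/3985517] → run G
t=16: vr[A=3072/1277 C=1740800/540171 G=7269376/2542507 H=9734144/3985517] → run A
t=17: vr[A=4096/1277 C=1740800/540171 G=7269376/2542507 H=9734144/3985517] → run H
t=18: vr[A=4096/1277 C=1740800/540171 G=7269376/2542507] → run G
t=19: vr[A=4096/1277 C=1740800/540171 G=8577024/2542507] → run A
t=20: vr[C=1740800/540171 G=8577024/2542507] → run C
t=21: vr[G=8577024/2542507] → run G
t=22: (idle)
t=23: (idle)
t=24: (idle)
t=25: (idle)

running at tick 9 = H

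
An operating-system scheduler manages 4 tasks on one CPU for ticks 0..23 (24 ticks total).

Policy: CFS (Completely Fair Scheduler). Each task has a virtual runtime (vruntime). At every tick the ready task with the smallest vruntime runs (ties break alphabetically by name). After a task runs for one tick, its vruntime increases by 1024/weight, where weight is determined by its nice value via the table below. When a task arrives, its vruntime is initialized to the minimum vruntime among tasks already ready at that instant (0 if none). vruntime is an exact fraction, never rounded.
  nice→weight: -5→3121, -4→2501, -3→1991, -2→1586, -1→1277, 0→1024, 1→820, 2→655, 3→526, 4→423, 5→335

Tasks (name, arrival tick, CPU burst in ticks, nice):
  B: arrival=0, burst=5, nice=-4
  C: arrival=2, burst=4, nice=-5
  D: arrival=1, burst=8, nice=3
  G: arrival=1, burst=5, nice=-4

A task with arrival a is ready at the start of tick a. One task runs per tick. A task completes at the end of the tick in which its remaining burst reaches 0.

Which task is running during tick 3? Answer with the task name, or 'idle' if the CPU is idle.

t=0: vr[B=0] → run B
t=1: vr[B=1024/2501 D=1024/2501 G=1024/2501] → run B
t=2: vr[B=2048/2501 C=1024/2501 D=1024/2501 G=1024/2501] → run C
t=3: vr[B=2048/2501 C=5756928/7805621 D=1024/2501 G=1024/2501] → run D
t=4: vr[B=2048/2501 C=5756928/7805621 D=1549824/657763 G=1024/2501] → run G
t=5: vr[B=2048/2501 C=5756928/7805621 D=1549824/657763 G=2048/2501] → run C
t=6: vr[B=2048/2501 C=8317952/7805621 D=1549824/657763 G=2048/2501] → run B
t=7: vr[B=3072/2501 C=8317952/7805621 D=1549824/657763 G=2048/2501] → run G
t=8: vr[B=3072/2501 C=8317952/7805621 D=1549824/657763 G=3072/2501] → run C
t=9: vr[B=3072/2501 C=10878976/7805621 D=1549824/657763 G=3072/2501] → run B
t=10: vr[B=4096/2501 C=10878976/7805621 D=1549824/657763 G=3072/2501] → run G
t=11: vr[B=4096/2501 C=10878976/7805621 D=1549824/657763 G=4096/2501] → run C
t=12: vr[B=4096/2501 D=1549824/657763 G=4096/2501] → run B
t=13: vr[D=1549824/657763 G=4096/2501] → run G
t=14: vr[D=1549824/657763 G=5120/2501] → run G
t=15: vr[D=1549824/657763] → run D
t=16: vr[D=2830336/657763] → run D
t=17: vr[D=4110848/657763] → run D
t=18: vr[D=5391360/657763] → run D
t=19: vr[D=6671872/657763] → run D
t=20: vr[D=7952384/657763] → run D
t=21: vr[D=9232896/657763] → run D
t=22: (idle)
t=23: (idle)

running at tick 3 = D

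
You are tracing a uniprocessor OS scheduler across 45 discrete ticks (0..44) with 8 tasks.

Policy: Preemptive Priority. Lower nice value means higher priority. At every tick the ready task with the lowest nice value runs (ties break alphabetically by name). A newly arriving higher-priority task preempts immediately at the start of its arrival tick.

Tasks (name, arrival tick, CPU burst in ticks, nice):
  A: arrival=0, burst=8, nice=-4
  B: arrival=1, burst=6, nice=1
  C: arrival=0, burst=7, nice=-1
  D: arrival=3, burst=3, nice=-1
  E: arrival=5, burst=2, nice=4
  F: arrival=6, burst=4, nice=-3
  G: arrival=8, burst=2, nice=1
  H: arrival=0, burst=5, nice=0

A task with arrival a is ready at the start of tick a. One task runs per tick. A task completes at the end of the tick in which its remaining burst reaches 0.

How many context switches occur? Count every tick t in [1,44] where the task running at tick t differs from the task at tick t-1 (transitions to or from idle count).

t=0: ready={A,C,H} → run A
t=1: ready={A,B,C,H} → run A
t=2: ready={A,B,C,H} → run A
t=3: ready={A,B,C,D,H} → run A
t=4: ready={A,B,C,D,H} → run A
t=5: ready={A,B,C,D,E,H} → run A
t=6: ready={A,B,C,D,E,F,H} → run A
t=7: ready={A,B,C,D,E,F,H} → run A
t=8: ready={B,C,D,E,F,G,H} → run F
t=9: ready={B,C,D,E,F,G,H} → run F
t=10: ready={B,C,D,E,F,G,H} → run F
t=11: ready={B,C,D,E,F,G,H} → run F
t=12: ready={B,C,D,E,G,H} → run C
t=13: ready={B,C,D,E,G,H} → run C
t=14: ready={B,C,D,E,G,H} → run C
t=15: ready={B,C,D,E,G,H} → run C
t=16: ready={B,C,D,E,G,H} → run C
t=17: ready={B,C,D,E,G,H} → run C
t=18: ready={B,C,D,E,G,H} → run C
t=19: ready={B,D,E,G,H} → run D
t=20: ready={B,D,E,G,H} → run D
t=21: ready={B,D,E,G,H} → run D
t=22: ready={B,E,G,H} → run H
t=23: ready={B,E,G,H} → run H
t=24: ready={B,E,G,H} → run H
t=25: ready={B,E,G,H} → run H
t=26: ready={B,E,G,H} → run H
t=27: ready={B,E,G} → run B
t=28: ready={B,E,G} → run B
t=29: ready={B,E,G} → run B
t=30: ready={B,E,G} → run B
t=31: ready={B,E,G} → run B
t=32: ready={B,E,G} → run B
t=33: ready={E,G} → run G
t=34: ready={E,G} → run G
t=35: ready={E} → run E
t=36: ready={E} → run E
t=37: (idle)
t=38: (idle)
t=39: (idle)
t=40: (idle)
t=41: (idle)
t=42: (idle)
t=43: (idle)
t=44: (idle)

context switches = 8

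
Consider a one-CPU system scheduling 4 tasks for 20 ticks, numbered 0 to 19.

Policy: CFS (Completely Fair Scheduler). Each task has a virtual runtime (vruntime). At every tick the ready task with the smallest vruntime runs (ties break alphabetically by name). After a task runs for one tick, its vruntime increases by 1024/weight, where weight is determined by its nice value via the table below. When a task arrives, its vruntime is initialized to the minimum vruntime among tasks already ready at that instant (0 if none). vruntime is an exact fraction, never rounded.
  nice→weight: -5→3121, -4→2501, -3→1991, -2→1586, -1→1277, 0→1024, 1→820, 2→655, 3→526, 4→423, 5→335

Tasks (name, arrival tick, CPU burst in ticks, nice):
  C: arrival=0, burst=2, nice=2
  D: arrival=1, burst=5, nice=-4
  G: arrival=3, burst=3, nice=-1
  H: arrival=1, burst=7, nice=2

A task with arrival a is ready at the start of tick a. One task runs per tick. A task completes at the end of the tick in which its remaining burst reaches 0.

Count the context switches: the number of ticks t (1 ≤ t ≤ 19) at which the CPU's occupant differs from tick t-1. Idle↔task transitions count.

t=0: vr[C=0] → run C
t=1: vr[C=1024/655 D=1024/655 H=1024/655] → run C
t=2: vr[D=1024/655 H=1024/655] → run D
t=3: vr[D=3231744/1638155 G=1024/655 H=1024/655] → run G
t=4: vr[D=3231744/1638155 G=1978368/836435 H=1024/655] → run H
t=5: vr[D=3231744/1638155 G=1978368/836435 H=2048/655] → run D
t=6: vr[D=3902464/1638155 G=1978368/836435 H=2048/655] → run G
t=7: vr[D=3902464/1638155 G=2649088/836435 H=2048/655] → run D
t=8: vr[D=4573184/1638155 G=2649088/836435 H=2048/655] → run D
t=9: vr[D=5243904/1638155 G=2649088/836435 H=2048/655] → run H
t=10: vr[D=5243904/1638155 G=2649088/836435 H=3072/655] → run G
t=11: vr[D=5243904/1638155 H=3072/655] → run D
t=12: vr[H=3072/655] → run H
t=13: vr[H=4096/655] → run H
t=14: vr[H=1024/131] → run H
t=15: vr[H=6144/655] → run H
t=16: vr[H=7168/655] → run H
t=17: (idle)
t=18: (idle)
t=19: (idle)

context switches = 11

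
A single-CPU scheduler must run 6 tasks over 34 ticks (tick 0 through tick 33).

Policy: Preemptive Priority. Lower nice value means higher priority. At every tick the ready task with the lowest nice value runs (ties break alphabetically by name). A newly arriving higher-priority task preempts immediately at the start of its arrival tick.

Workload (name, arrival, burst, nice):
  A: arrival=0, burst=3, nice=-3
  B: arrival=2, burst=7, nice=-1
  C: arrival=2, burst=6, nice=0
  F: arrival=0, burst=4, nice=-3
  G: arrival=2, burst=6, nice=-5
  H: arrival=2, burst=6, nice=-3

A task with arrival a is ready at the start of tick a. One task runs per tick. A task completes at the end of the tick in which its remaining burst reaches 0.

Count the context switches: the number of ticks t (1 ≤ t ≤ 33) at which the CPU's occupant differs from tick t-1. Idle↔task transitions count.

t=0: ready={A,F} → run A
t=1: ready={A,F} → run A
t=2: ready={A,B,C,F,G,H} → run G
t=3: ready={A,B,C,F,G,H} → run G
t=4: ready={A,B,C,F,G,H} → run G
t=5: ready={A,B,C,F,G,H} → run G
t=6: ready={A,B,C,F,G,H} → run G
t=7: ready={A,B,C,F,G,H} → run G
t=8: ready={A,B,C,F,H} → run A
t=9: ready={B,C,F,H} → run F
t=10: ready={B,C,F,H} → run F
t=11: ready={B,C,F,H} → run F
t=12: ready={B,C,F,H} → run F
t=13: ready={B,C,H} → run H
t=14: ready={B,C,H} → run H
t=15: ready={B,C,H} → run H
t=16: ready={B,C,H} → run H
t=17: ready={B,C,H} → run H
t=18: ready={B,C,H} → run H
t=19: ready={B,C} → run B
t=20: ready={B,C} → run B
t=21: ready={B,C} → run B
t=22: ready={B,C} → run B
t=23: ready={B,C} → run B
t=24: ready={B,C} → run B
t=25: ready={B,C} → run B
t=26: ready={C} → run C
t=27: ready={C} → run C
t=28: ready={C} → run C
t=29: ready={C} → run C
t=30: ready={C} → run C
t=31: ready={C} → run C
t=32: (idle)
t=33: (idle)

context switches = 7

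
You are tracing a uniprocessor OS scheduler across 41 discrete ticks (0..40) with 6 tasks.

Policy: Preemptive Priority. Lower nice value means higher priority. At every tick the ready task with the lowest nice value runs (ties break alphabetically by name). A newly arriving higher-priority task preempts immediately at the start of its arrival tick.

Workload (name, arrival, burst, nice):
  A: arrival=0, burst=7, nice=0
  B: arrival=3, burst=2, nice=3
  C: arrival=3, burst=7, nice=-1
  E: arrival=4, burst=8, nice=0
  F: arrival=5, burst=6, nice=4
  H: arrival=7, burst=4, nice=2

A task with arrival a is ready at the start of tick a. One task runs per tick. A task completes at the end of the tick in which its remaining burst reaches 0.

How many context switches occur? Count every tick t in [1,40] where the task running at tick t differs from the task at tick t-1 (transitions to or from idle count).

context switches = 7

t=0: ready={A} → run A
t=1: ready={A} → run A
t=2: ready={A} → run A
t=3: ready={A,B,C} → run C
t=4: ready={A,B,C,E} → run C
t=5: ready={A,B,C,E,F} → run C
t=6: ready={A,B,C,E,F} → run C
t=7: ready={A,B,C,E,F,H} → run C
t=8: ready={A,B,C,E,F,H} → run C
t=9: ready={A,B,C,E,F,H} → run C
t=10: ready={A,B,E,F,H} → run A
t=11: ready={A,B,E,F,H} → run A
t=12: ready={A,B,E,F,H} → run A
t=13: ready={A,B,E,F,H} → run A
t=14: ready={B,E,F,H} → run E
t=15: ready={B,E,F,H} → run E
t=16: ready={B,E,F,H} → run E
t=17: ready={B,E,F,H} → run E
t=18: ready={B,E,F,H} → run E
t=19: ready={B,E,F,H} → run E
t=20: ready={B,E,F,H} → run E
t=21: ready={B,E,F,H} → run E
t=22: ready={B,F,H} → run H
t=23: ready={B,F,H} → run H
t=24: ready={B,F,H} → run H
t=25: ready={B,F,H} → run H
t=26: ready={B,F} → run B
t=27: ready={B,F} → run B
t=28: ready={F} → run F
t=29: ready={F} → run F
t=30: ready={F} → run F
t=31: ready={F} → run F
t=32: ready={F} → run F
t=33: ready={F} → run F
t=34: (idle)
t=35: (idle)
t=36: (idle)
t=37: (idle)
t=38: (idle)
t=39: (idle)
t=40: (idle)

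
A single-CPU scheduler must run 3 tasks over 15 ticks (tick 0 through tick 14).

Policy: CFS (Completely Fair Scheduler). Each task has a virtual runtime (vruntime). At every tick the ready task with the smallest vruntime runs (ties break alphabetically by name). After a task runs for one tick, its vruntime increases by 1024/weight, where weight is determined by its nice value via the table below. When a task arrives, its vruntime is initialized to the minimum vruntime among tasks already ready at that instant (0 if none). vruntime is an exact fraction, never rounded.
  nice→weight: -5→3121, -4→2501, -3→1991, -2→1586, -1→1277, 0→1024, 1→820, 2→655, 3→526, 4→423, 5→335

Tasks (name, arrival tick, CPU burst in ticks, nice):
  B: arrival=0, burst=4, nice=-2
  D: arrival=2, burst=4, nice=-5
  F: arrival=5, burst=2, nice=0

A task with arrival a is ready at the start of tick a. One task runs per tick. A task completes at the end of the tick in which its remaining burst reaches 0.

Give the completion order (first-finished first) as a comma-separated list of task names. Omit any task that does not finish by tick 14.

t=0: vr[B=0] → run B
t=1: vr[B=512/793] → run B
t=2: vr[B=1024/793 D=1024/793] → run B
t=3: vr[B=1536/793 D=1024/793] → run D
t=4: vr[B=1536/793 D=4007936/2474953] → run D
t=5: vr[B=1536/793 D=4819968/2474953 F=1536/793] → run B
t=6: vr[D=4819968/2474953 F=1536/793] → run F
t=7: vr[D=4819968/2474953 F=2329/793] → run D
t=8: vr[D=5632000/2474953 F=2329/793] → run D
t=9: vr[F=2329/793] → run F
t=10: (idle)
t=11: (idle)
t=12: (idle)
t=13: (idle)
t=14: (idle)

completion order = B, D, F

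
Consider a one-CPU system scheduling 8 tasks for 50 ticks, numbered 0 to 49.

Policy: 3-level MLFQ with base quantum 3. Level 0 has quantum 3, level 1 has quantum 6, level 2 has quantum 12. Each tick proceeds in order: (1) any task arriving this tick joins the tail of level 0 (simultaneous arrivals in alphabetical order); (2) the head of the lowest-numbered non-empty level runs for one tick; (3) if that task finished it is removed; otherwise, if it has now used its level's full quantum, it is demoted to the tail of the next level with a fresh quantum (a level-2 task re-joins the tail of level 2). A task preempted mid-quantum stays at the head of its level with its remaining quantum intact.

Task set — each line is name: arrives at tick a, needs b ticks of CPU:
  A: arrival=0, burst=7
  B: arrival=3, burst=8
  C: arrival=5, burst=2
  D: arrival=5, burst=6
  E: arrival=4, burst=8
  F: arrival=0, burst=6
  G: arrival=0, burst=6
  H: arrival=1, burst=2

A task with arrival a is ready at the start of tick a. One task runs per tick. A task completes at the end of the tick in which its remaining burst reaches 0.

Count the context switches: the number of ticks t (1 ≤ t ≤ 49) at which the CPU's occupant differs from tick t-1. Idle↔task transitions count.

t=0: L0/L1/L2 = AFG/-/- → run A
t=1: L0/L1/L2 = AFGH/-/- → run A
t=2: L0/L1/L2 = AFGH/-/- → run A
t=3: L0/L1/L2 = FGHB/A/- → run F
t=4: L0/L1/L2 = FGHBE/A/- → run F
t=5: L0/L1/L2 = FGHBECD/A/- → run F
t=6: L0/L1/L2 = GHBECD/AF/- → run G
t=7: L0/L1/L2 = GHBECD/AF/- → run G
t=8: L0/L1/L2 = GHBECD/AF/- → run G
t=9: L0/L1/L2 = HBECD/AFG/- → run H
t=10: L0/L1/L2 = HBECD/AFG/- → run H
t=11: L0/L1/L2 = BECD/AFG/- → run B
t=12: L0/L1/L2 = BECD/AFG/- → run B
t=13: L0/L1/L2 = BECD/AFG/- → run B
t=14: L0/L1/L2 = ECD/AFGB/- → run E
t=15: L0/L1/L2 = ECD/AFGB/- → run E
t=16: L0/L1/L2 = ECD/AFGB/- → run E
t=17: L0/L1/L2 = CD/AFGBE/- → run C
t=18: L0/L1/L2 = CD/AFGBE/- → run C
t=19: L0/L1/L2 = D/AFGBE/- → run D
t=20: L0/L1/L2 = D/AFGBE/- → run D
t=21: L0/L1/L2 = D/AFGBE/- → run D
t=22: L0/L1/L2 = -/AFGBED/- → run A
t=23: L0/L1/L2 = -/AFGBED/- → run A
t=24: L0/L1/L2 = -/AFGBED/- → run A
t=25: L0/L1/L2 = -/AFGBED/- → run A
t=26: L0/L1/L2 = -/FGBED/- → run F
t=27: L0/L1/L2 = -/FGBED/- → run F
t=28: L0/L1/L2 = -/FGBED/- → run F
t=29: L0/L1/L2 = -/GBED/- → run G
t=30: L0/L1/L2 = -/GBED/- → run G
t=31: L0/L1/L2 = -/GBED/- → run G
t=32: L0/L1/L2 = -/BED/- → run B
t=33: L0/L1/L2 = -/BED/- → run B
t=34: L0/L1/L2 = -/BED/- → run B
t=35: L0/L1/L2 = -/BED/- → run B
t=36: L0/L1/L2 = -/BED/- → run B
t=37: L0/L1/L2 = -/ED/- → run E
t=38: L0/L1/L2 = -/ED/- → run E
t=39: L0/L1/L2 = -/ED/- → run E
t=40: L0/L1/L2 = -/ED/- → run E
t=41: L0/L1/L2 = -/ED/- → run E
t=42: L0/L1/L2 = -/D/- → run D
t=43: L0/L1/L2 = -/D/- → run D
t=44: L0/L1/L2 = -/D/- → run D
t=45: (idle)
t=46: (idle)
t=47: (idle)
t=48: (idle)
t=49: (idle)

context switches = 14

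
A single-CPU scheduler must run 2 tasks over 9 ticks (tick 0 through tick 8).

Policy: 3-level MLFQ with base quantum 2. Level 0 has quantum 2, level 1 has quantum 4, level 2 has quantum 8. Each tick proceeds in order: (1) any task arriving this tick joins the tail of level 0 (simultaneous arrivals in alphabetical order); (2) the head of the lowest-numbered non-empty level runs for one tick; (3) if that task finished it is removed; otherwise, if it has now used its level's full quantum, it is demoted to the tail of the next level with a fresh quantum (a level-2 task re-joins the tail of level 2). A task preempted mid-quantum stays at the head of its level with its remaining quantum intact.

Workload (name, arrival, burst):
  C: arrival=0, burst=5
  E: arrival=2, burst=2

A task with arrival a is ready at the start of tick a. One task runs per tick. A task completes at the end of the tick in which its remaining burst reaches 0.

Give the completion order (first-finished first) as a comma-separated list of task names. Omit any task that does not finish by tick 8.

t=0: L0/L1/L2 = C/-/- → run C
t=1: L0/L1/L2 = C/-/- → run C
t=2: L0/L1/L2 = E/C/- → run E
t=3: L0/L1/L2 = E/C/- → run E
t=4: L0/L1/L2 = -/C/- → run C
t=5: L0/L1/L2 = -/C/- → run C
t=6: L0/L1/L2 = -/C/- → run C
t=7: (idle)
t=8: (idle)

completion order = E, C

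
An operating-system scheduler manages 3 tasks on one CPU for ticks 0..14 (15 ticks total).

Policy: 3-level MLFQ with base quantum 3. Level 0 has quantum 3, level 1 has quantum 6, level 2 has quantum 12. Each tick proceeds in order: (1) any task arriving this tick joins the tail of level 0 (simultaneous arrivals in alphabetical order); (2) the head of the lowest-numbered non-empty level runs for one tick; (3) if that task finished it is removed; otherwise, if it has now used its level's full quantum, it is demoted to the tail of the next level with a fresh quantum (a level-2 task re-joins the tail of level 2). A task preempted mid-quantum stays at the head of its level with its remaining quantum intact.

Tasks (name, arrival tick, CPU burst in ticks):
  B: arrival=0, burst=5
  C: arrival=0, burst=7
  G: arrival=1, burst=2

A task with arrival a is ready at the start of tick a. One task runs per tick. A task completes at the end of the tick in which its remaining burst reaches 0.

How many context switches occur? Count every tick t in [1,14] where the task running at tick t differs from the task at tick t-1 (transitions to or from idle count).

t=0: L0/L1/L2 = BC/-/- → run B
t=1: L0/L1/L2 = BCG/-/- → run B
t=2: L0/L1/L2 = BCG/-/- → run B
t=3: L0/L1/L2 = CG/B/- → run C
t=4: L0/L1/L2 = CG/B/- → run C
t=5: L0/L1/L2 = CG/B/- → run C
t=6: L0/L1/L2 = G/BC/- → run G
t=7: L0/L1/L2 = G/BC/- → run G
t=8: L0/L1/L2 = -/BC/- → run B
t=9: L0/L1/L2 = -/BC/- → run B
t=10: L0/L1/L2 = -/C/- → run C
t=11: L0/L1/L2 = -/C/- → run C
t=12: L0/L1/L2 = -/C/- → run C
t=13: L0/L1/L2 = -/C/- → run C
t=14: (idle)

context switches = 5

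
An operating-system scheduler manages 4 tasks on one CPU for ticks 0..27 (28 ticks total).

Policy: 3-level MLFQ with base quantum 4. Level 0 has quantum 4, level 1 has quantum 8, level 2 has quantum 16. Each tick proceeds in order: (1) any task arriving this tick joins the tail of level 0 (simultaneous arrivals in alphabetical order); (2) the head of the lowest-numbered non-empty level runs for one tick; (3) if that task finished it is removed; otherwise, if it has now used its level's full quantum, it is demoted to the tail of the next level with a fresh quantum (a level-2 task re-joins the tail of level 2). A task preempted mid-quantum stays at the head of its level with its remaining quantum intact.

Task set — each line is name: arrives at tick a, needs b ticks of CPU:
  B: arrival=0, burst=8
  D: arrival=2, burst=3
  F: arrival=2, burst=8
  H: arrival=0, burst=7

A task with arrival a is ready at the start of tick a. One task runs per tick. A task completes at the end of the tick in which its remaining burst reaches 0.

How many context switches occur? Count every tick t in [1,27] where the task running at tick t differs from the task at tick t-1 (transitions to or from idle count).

context switches = 7

t=0: L0/L1/L2 = BH/-/- → run B
t=1: L0/L1/L2 = BH/-/- → run B
t=2: L0/L1/L2 = BHDF/-/- → run B
t=3: L0/L1/L2 = BHDF/-/- → run B
t=4: L0/L1/L2 = HDF/B/- → run H
t=5: L0/L1/L2 = HDF/B/- → run H
t=6: L0/L1/L2 = HDF/B/- → run H
t=7: L0/L1/L2 = HDF/B/- → run H
t=8: L0/L1/L2 = DF/BH/- → run D
t=9: L0/L1/L2 = DF/BH/- → run D
t=10: L0/L1/L2 = DF/BH/- → run D
t=11: L0/L1/L2 = F/BH/- → run F
t=12: L0/L1/L2 = F/BH/- → run F
t=13: L0/L1/L2 = F/BH/- → run F
t=14: L0/L1/L2 = F/BH/- → run F
t=15: L0/L1/L2 = -/BHF/- → run B
t=16: L0/L1/L2 = -/BHF/- → run B
t=17: L0/L1/L2 = -/BHF/- → run B
t=18: L0/L1/L2 = -/BHF/- → run B
t=19: L0/L1/L2 = -/HF/- → run H
t=20: L0/L1/L2 = -/HF/- → run H
t=21: L0/L1/L2 = -/HF/- → run H
t=22: L0/L1/L2 = -/F/- → run F
t=23: L0/L1/L2 = -/F/- → run F
t=24: L0/L1/L2 = -/F/- → run F
t=25: L0/L1/L2 = -/F/- → run F
t=26: (idle)
t=27: (idle)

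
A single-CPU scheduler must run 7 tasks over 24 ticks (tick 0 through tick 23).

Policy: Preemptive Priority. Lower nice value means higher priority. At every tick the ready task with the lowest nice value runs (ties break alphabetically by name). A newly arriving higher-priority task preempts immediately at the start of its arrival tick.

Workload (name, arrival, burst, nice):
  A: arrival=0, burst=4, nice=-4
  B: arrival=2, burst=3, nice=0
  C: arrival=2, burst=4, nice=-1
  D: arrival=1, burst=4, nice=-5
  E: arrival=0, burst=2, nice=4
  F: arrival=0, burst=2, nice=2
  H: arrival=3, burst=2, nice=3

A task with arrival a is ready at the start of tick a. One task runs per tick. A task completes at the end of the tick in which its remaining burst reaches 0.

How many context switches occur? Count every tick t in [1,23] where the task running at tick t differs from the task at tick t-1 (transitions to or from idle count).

t=0: ready={A,E,F} → run A
t=1: ready={A,D,E,F} → run D
t=2: ready={A,B,C,D,E,F} → run D
t=3: ready={A,B,C,D,E,F,H} → run D
t=4: ready={A,B,C,D,E,F,H} → run D
t=5: ready={A,B,C,E,F,H} → run A
t=6: ready={A,B,C,E,F,H} → run A
t=7: ready={A,B,C,E,F,H} → run A
t=8: ready={B,C,E,F,H} → run C
t=9: ready={B,C,E,F,H} → run C
t=10: ready={B,C,E,F,H} → run C
t=11: ready={B,C,E,F,H} → run C
t=12: ready={B,E,F,H} → run B
t=13: ready={B,E,F,H} → run B
t=14: ready={B,E,F,H} → run B
t=15: ready={E,F,H} → run F
t=16: ready={E,F,H} → run F
t=17: ready={E,H} → run H
t=18: ready={E,H} → run H
t=19: ready={E} → run E
t=20: ready={E} → run E
t=21: (idle)
t=22: (idle)
t=23: (idle)

context switches = 8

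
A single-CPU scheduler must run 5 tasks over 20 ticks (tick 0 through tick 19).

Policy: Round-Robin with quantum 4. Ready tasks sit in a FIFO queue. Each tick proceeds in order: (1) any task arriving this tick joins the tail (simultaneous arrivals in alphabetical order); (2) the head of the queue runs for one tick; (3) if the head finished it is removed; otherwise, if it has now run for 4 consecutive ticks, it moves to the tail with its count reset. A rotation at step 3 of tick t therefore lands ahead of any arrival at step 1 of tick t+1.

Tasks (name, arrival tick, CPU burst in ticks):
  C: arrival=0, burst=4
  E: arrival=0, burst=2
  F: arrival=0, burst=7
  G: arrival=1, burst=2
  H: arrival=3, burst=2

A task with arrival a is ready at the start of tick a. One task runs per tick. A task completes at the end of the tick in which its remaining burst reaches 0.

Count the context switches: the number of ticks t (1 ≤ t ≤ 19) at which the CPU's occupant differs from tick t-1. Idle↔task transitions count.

t=0: queue=[C,E,F] q_used=0 → run C
t=1: queue=[C,E,F,G] q_used=1 → run C
t=2: queue=[C,E,F,G] q_used=2 → run C
t=3: queue=[C,E,F,G,H] q_used=3 → run C
t=4: queue=[E,F,G,H] q_used=0 → run E
t=5: queue=[E,F,G,H] q_used=1 → run E
t=6: queue=[F,G,H] q_used=0 → run F
t=7: queue=[F,G,H] q_used=1 → run F
t=8: queue=[F,G,H] q_used=2 → run F
t=9: queue=[F,G,H] q_used=3 → run F
t=10: queue=[G,H,F] q_used=0 → run G
t=11: queue=[G,H,F] q_used=1 → run G
t=12: queue=[H,F] q_used=0 → run H
t=13: queue=[H,F] q_used=1 → run H
t=14: queue=[F] q_used=0 → run F
t=15: queue=[F] q_used=1 → run F
t=16: queue=[F] q_used=2 → run F
t=17: (idle)
t=18: (idle)
t=19: (idle)

context switches = 6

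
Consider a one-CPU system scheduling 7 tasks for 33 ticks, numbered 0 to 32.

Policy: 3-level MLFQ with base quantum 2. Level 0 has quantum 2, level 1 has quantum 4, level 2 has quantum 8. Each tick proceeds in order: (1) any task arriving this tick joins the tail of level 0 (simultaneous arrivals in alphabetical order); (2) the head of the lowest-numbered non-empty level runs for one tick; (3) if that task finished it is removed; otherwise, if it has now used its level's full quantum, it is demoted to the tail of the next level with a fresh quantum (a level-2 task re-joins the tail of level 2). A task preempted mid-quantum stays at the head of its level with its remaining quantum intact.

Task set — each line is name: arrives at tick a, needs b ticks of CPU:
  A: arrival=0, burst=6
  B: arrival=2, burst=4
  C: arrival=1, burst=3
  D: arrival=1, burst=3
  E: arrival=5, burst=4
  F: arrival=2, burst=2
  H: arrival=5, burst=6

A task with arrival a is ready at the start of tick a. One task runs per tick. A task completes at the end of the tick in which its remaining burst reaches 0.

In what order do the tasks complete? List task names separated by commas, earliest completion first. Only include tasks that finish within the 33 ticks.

t=0: L0/L1/L2 = A/-/- → run A
t=1: L0/L1/L2 = ACD/-/- → run A
t=2: L0/L1/L2 = CDBF/A/- → run C
t=3: L0/L1/L2 = CDBF/A/- → run C
t=4: L0/L1/L2 = DBF/AC/- → run D
t=5: L0/L1/L2 = DBFEH/AC/- → run D
t=6: L0/L1/L2 = BFEH/ACD/- → run B
t=7: L0/L1/L2 = BFEH/ACD/- → run B
t=8: L0/L1/L2 = FEH/ACDB/- → run F
t=9: L0/L1/L2 = FEH/ACDB/- → run F
t=10: L0/L1/L2 = EH/ACDB/- → run E
t=11: L0/L1/L2 = EH/ACDB/- → run E
t=12: L0/L1/L2 = H/ACDBE/- → run H
t=13: L0/L1/L2 = H/ACDBE/- → run H
t=14: L0/L1/L2 = -/ACDBEH/- → run A
t=15: L0/L1/L2 = -/ACDBEH/- → run A
t=16: L0/L1/L2 = -/ACDBEH/- → run A
t=17: L0/L1/L2 = -/ACDBEH/- → run A
t=18: L0/L1/L2 = -/CDBEH/- → run C
t=19: L0/L1/L2 = -/DBEH/- → run D
t=20: L0/L1/L2 = -/BEH/- → run B
t=21: L0/L1/L2 = -/BEH/- → run B
t=22: L0/L1/L2 = -/EH/- → run E
t=23: L0/L1/L2 = -/EH/- → run E
t=24: L0/L1/L2 = -/H/- → run H
t=25: L0/L1/L2 = -/H/- → run H
t=26: L0/L1/L2 = -/H/- → run H
t=27: L0/L1/L2 = -/H/- → run H
t=28: (idle)
t=29: (idle)
t=30: (idle)
t=31: (idle)
t=32: (idle)

completion order = F, A, C, D, B, E, H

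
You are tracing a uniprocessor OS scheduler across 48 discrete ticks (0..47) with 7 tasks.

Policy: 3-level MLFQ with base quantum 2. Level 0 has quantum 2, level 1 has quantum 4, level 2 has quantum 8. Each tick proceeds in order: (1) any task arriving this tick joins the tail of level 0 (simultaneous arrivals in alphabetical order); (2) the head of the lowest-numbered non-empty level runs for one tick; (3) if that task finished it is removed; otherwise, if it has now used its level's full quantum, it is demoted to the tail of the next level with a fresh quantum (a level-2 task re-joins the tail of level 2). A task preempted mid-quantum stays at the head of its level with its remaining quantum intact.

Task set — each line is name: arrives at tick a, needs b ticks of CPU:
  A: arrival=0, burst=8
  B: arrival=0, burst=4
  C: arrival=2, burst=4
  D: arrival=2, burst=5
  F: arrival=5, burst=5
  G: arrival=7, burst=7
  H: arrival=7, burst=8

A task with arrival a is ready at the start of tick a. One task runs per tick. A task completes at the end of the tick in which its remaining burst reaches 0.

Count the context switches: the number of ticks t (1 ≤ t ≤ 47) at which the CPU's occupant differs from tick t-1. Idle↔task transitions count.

context switches = 17

t=0: L0/L1/L2 = AB/-/- → run A
t=1: L0/L1/L2 = AB/-/- → run A
t=2: L0/L1/L2 = BCD/A/- → run B
t=3: L0/L1/L2 = BCD/A/- → run B
t=4: L0/L1/L2 = CD/AB/- → run C
t=5: L0/L1/L2 = CDF/AB/- → run C
t=6: L0/L1/L2 = DF/ABC/- → run D
t=7: L0/L1/L2 = DFGH/ABC/- → run D
t=8: L0/L1/L2 = FGH/ABCD/- → run F
t=9: L0/L1/L2 = FGH/ABCD/- → run F
t=10: L0/L1/L2 = GH/ABCDF/- → run G
t=11: L0/L1/L2 = GH/ABCDF/- → run G
t=12: L0/L1/L2 = H/ABCDFG/- → run H
t=13: L0/L1/L2 = H/ABCDFG/- → run H
t=14: L0/L1/L2 = -/ABCDFGH/- → run A
t=15: L0/L1/L2 = -/ABCDFGH/- → run A
t=16: L0/L1/L2 = -/ABCDFGH/- → run A
t=17: L0/L1/L2 = -/ABCDFGH/- → run A
t=18: L0/L1/L2 = -/BCDFGH/A → run B
t=19: L0/L1/L2 = -/BCDFGH/A → run B
t=20: L0/L1/L2 = -/CDFGH/A → run C
t=21: L0/L1/L2 = -/CDFGH/A → run C
t=22: L0/L1/L2 = -/DFGH/A → run D
t=23: L0/L1/L2 = -/DFGH/A → run D
t=24: L0/L1/L2 = -/DFGH/A → run D
t=25: L0/L1/L2 = -/FGH/A → run F
t=26: L0/L1/L2 = -/FGH/A → run F
t=27: L0/L1/L2 = -/FGH/A → run F
t=28: L0/L1/L2 = -/GH/A → run G
t=29: L0/L1/L2 = -/GH/A → run G
t=30: L0/L1/L2 = -/GH/A → run G
t=31: L0/L1/L2 = -/GH/A → run G
t=32: L0/L1/L2 = -/H/AG → run H
t=33: L0/L1/L2 = -/H/AG → run H
t=34: L0/L1/L2 = -/H/AG → run H
t=35: L0/L1/L2 = -/H/AG → run H
t=36: L0/L1/L2 = -/-/AGH → run A
t=37: L0/L1/L2 = -/-/AGH → run A
t=38: L0/L1/L2 = -/-/GH → run G
t=39: L0/L1/L2 = -/-/H → run H
t=40: L0/L1/L2 = -/-/H → run H
t=41: (idle)
t=42: (idle)
t=43: (idle)
t=44: (idle)
t=45: (idle)
t=46: (idle)
t=47: (idle)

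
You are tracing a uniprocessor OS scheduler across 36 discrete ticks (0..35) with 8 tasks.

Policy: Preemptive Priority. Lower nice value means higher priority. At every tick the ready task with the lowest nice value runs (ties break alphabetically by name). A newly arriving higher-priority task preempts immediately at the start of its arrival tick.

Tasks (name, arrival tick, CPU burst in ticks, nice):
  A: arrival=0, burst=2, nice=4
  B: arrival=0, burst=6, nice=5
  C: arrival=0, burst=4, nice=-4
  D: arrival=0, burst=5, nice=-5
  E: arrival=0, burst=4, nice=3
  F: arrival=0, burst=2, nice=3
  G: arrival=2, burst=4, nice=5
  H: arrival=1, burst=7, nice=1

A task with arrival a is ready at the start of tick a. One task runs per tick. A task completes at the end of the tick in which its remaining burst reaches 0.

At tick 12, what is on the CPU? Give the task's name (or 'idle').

t=0: ready={A,B,C,D,E,F} → run D
t=1: ready={A,B,C,D,E,F,H} → run D
t=2: ready={A,B,C,D,E,F,G,H} → run D
t=3: ready={A,B,C,D,E,F,G,H} → run D
t=4: ready={A,B,C,D,E,F,G,H} → run D
t=5: ready={A,B,C,E,F,G,H} → run C
t=6: ready={A,B,C,E,F,G,H} → run C
t=7: ready={A,B,C,E,F,G,H} → run C
t=8: ready={A,B,C,E,F,G,H} → run C
t=9: ready={A,B,E,F,G,H} → run H
t=10: ready={A,B,E,F,G,H} → run H
t=11: ready={A,B,E,F,G,H} → run H
t=12: ready={A,B,E,F,G,H} → run H
t=13: ready={A,B,E,F,G,H} → run H
t=14: ready={A,B,E,F,G,H} → run H
t=15: ready={A,B,E,F,G,H} → run H
t=16: ready={A,B,E,F,G} → run E
t=17: ready={A,B,E,F,G} → run E
t=18: ready={A,B,E,F,G} → run E
t=19: ready={A,B,E,F,G} → run E
t=20: ready={A,B,F,G} → run F
t=21: ready={A,B,F,G} → run F
t=22: ready={A,B,G} → run A
t=23: ready={A,B,G} → run A
t=24: ready={B,G} → run B
t=25: ready={B,G} → run B
t=26: ready={B,G} → run B
t=27: ready={B,G} → run B
t=28: ready={B,G} → run B
t=29: ready={B,G} → run B
t=30: ready={G} → run G
t=31: ready={G} → run G
t=32: ready={G} → run G
t=33: ready={G} → run G
t=34: (idle)
t=35: (idle)

running at tick 12 = H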